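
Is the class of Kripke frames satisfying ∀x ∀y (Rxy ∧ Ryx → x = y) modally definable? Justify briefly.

No

If a class were modally definable it would be closed under surjective bounded morphisms (Goldblatt–Thomason).
The 6-cycle (worlds w0,w1,w2,w3,w4,w5 with w0→w1→w2→w3→w4→w5→w0) is antisymmetric. Sending even-indexed worlds to • and odd-indexed worlds to ∘ is a surjective bounded morphism onto the two-world frame with •↔∘, which is not antisymmetric.
So no modal formula (or set of formulas) defines exactly the antisymmetric frames.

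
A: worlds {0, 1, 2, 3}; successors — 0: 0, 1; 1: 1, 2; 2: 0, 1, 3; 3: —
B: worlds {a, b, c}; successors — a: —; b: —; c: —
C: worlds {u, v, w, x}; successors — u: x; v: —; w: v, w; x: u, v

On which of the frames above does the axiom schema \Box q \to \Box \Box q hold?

B

Frame correspondent (Sahlqvist): \forall x \forall y \forall z (Rxy \wedge Ryz \to Rxz) — i.e. transitivity.
A: fails — R12 and R23 but not R13.
B: satisfies the condition.
C: fails — Rxu and Rux but not Rxx.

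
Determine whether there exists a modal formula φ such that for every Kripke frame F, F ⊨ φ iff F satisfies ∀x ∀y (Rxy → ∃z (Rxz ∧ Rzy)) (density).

This is a Sahlqvist condition; the C4 axiom □□r → □r defines it.
Suppose □□r→□r is valid. Take Rxy and set V(r)={w : xR²w}. Then □□r at x, so □r at x, so r at y, i.e. ∃z(Rxz∧Rzy).

Definable; □□r → □r defines it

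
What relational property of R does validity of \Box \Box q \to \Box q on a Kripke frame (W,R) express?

density

This is the C4 axiom.
Its frame correspondent is density — \forall x \forall y (Rxy \to \exists z (Rxz \wedge Rzy)).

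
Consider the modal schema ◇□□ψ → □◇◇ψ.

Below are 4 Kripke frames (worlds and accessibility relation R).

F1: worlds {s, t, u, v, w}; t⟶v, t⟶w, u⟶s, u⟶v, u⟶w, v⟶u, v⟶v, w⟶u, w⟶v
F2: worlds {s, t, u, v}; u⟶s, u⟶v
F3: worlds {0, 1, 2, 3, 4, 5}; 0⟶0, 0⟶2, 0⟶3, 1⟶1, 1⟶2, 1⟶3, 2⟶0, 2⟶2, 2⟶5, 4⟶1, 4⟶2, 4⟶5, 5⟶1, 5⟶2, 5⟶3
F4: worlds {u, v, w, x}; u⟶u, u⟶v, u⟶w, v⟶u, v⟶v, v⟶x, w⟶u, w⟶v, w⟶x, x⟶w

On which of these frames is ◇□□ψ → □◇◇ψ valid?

This is the axiom for a generalized confluence (Geach) condition; its first-order frame correspondent is ∀x ∀y ∀z ((xRy ∧ xRz) → ∃w (yR²w ∧ zR²w)).
F1: fails — uRs, uRs but no w* with sR²w* and sR²w*.
F2: fails — uRs, uRs but no w with sR²w and sR²w.
F3: fails — 0R0, 0R3 but no w with 0R²w and 3R²w.
F4: ✓.

F4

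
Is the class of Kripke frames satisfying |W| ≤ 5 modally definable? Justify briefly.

Not definable by any modal formula

Modal frame validity is preserved under disjoint unions.
Any modal formula valid on each of 6 disjoint one-world frames is valid on their disjoint union (validity is preserved under disjoint unions). Each one-world frame has |W|=1≤5, but the union has |W|=6.
So no modal formula (or set of formulas) defines exactly the |W|≤5 frames.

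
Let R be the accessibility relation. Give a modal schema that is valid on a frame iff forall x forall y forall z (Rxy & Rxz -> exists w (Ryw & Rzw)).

This is convergence; the standard corresponding axiom is .2: ◇□p → □◇p.
Suppose ◇□p→□◇p is valid. Take Rxy, Rxz and set V(p)={w : Ryw}. Then □p at y so ◇□p at x, so □◇p at x, so ◇p at z, giving w with Rzw and Ryw.

◇□p → □◇p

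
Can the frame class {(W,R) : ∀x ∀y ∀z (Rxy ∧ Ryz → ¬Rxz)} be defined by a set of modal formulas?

No

If a class were modally definable it would be closed under surjective bounded morphisms (Goldblatt–Thomason).
The 5-cycle (worlds 0,1,2,3,4 with 0→1→2→3→4→0) is intransitive. Mapping every world to a single reflexive point • is a surjective bounded morphism; the reflexive point is not intransitive (R••∧R•• but R••).
So the class is not modally definable.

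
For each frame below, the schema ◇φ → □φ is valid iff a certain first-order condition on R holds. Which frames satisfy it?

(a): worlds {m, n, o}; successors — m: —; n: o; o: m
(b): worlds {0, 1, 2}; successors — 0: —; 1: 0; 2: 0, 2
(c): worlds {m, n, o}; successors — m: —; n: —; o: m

(a), (c)

Frame correspondent (Sahlqvist): ∀x ∀y ∀z (Rxy ∧ Rxz → y = z) — i.e. partial functionality.
(a): condition met.
(b): fails — 2 sees both 0 and 2.
(c): condition met.
Valid on: (a), (c).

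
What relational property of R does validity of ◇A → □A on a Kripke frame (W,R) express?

This schema is the CD axiom.
Its frame correspondent is partial functionality — ∀x ∀y ∀z (Rxy ∧ Rxz → y = z).

partial functionality: ∀x ∀y ∀z (Rxy ∧ Rxz → y = z)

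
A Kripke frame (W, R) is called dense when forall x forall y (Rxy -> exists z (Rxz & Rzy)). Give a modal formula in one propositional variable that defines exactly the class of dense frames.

The condition is density. The C4 schema □□r → □r defines it.
Suppose □□r→□r is valid. Take Rxy and set V(r)={w : xR²w}. Then □□r at x, so □r at x, so r at y, i.e. ∃z(Rxz∧Rzy).

□□r → □r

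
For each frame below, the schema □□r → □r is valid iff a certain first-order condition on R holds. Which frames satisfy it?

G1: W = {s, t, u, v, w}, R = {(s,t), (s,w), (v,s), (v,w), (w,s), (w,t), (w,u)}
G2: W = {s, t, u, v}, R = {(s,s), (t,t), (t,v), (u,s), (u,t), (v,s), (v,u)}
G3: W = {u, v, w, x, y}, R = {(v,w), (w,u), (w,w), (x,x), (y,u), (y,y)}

G3

Frame correspondent (Sahlqvist): ∀x ∀y (Rxy → ∃z (Rxz ∧ Rzy)) — i.e. density.
G1: fails — Rwu but no z with Rwz and Rzu.
G2: fails — Rvu but no z with Rvz and Rzu.
G3: holds.
Valid on: G3.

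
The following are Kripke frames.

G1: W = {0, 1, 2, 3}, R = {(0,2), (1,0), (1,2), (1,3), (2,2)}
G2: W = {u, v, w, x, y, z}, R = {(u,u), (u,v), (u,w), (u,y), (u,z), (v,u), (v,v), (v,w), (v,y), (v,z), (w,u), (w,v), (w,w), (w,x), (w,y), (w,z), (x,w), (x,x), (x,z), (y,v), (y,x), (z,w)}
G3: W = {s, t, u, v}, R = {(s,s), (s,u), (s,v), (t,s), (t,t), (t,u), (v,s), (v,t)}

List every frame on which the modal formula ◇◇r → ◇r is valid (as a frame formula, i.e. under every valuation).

This is the axiom for transitivity; its first-order frame correspondent is ∀x ∀y ∀z (Rxy ∧ Ryz → Rxz).
G1: condition met.
G2: fails — Ryx and Rxw but not Ryw.
G3: fails — Rvt and Rtu but not Rvu.
Valid on: G1.

G1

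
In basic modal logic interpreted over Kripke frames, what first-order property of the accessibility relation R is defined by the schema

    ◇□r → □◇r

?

Suppose ◇□r→□◇r is valid. Take Rxy, Rxz and set V(r)={w : Ryw}. Then □r at y so ◇□r at x, so □◇r at x, so ◇r at z, giving w with Rzw and Ryw.
Conversely, any frame satisfying ∀x ∀y ∀z (Rxy ∧ Rxz → ∃w (Ryw ∧ Rzw)) validates the schema.
So the correspondent is convergence.

Convergence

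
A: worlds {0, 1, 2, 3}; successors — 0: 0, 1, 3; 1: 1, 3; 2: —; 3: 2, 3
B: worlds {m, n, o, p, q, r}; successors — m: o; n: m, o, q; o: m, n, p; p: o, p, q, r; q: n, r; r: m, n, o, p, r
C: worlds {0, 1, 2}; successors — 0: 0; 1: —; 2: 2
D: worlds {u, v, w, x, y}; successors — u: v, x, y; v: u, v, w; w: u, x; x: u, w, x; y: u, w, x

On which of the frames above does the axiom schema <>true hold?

B, D

Frame correspondent (Sahlqvist): forall x exists y Rxy — i.e. seriality.
A: fails — world 2 has no successor.
B: condition met.
C: fails — world 1 has no successor.
D: condition met.
Valid on: B, D.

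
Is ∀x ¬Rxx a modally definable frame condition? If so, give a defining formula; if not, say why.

No — not modally definable

Modal frame validity is preserved under surjective bounded morphisms.
The 4-cycle (worlds a,b,c,d with a→b→c→d→a) is irreflexive, and the map sending every world to a single reflexive point • is a surjective bounded morphism (forth: every edge maps to (•,•); back: every world has a successor). So any modal formula valid on the 4-cycle is also valid on the reflexive point, which is not irreflexive.
Hence irreflexivity is not modally definable.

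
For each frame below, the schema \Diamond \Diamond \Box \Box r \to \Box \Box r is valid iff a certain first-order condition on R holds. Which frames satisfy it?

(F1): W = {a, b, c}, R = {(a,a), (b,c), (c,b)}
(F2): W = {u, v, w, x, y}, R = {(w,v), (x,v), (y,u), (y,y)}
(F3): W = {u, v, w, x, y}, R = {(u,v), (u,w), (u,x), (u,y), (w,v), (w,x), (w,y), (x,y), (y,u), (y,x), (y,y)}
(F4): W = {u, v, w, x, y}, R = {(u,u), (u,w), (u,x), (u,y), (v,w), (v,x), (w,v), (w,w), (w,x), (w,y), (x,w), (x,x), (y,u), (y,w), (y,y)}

(F1)

This is the axiom for a generalized confluence (Geach) condition; its first-order frame correspondent is \forall x \forall y \forall z ((x R^2 y \wedge x R^2 z) \to \exists w (y R^2 w \wedge z = w)).
(F1): ✓.
(F2): fails — yR²u, yR²u but no t with uR²t and u=t.
(F3): fails — uR²v, uR²u but no t with vR²t and u=t.
(F4): fails — uR²v, uR²u but no t with vR²t and u=t.
Valid on: (F1).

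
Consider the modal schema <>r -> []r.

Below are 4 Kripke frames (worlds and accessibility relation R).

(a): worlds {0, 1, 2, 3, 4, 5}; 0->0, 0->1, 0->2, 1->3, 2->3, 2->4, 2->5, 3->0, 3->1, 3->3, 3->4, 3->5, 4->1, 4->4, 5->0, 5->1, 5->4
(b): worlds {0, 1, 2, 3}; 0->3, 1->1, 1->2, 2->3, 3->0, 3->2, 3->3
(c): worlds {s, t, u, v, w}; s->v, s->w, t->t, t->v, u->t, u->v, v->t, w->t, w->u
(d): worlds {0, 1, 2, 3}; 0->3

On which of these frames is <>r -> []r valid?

This is the axiom for partial functionality; its first-order frame correspondent is forall x forall y forall z (Rxy & Rxz -> y = z).
(a): fails — 0 sees both 0 and 1.
(b): fails — 1 sees both 1 and 2.
(c): fails — s sees both v and w.
(d): ✓.
Valid on: (d).

(d)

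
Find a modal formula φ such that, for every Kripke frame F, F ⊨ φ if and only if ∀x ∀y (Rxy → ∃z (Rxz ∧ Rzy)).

This is density; the standard corresponding axiom is C4: □□p → □p.
Suppose □□p→□p is valid. Take Rxy and set V(p)={w : xR²w}. Then □□p at x, so □p at x, so p at y, i.e. ∃z(Rxz∧Rzy).

□□p → □p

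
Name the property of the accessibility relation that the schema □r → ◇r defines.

This schema is the D axiom.
It corresponds to seriality: ∀x ∃y Rxy.

seriality: ∀x ∃y Rxy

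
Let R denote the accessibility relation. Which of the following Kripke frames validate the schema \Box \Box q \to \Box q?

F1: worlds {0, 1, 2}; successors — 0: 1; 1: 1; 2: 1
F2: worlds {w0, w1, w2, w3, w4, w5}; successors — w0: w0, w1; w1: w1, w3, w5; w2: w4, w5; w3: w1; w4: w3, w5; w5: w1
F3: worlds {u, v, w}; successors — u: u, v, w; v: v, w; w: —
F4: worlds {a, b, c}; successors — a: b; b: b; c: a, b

Frame correspondent (Sahlqvist): \forall x \forall y (Rxy \to \exists z (Rxz \wedge Rzy)) — i.e. density.
F1: holds.
F2: fails — Rw2w4 but no z with Rw2z and Rzw4.
F3: holds.
F4: fails — Rca but no z with Rcz and Rza.
Valid on: F1, F3.

F1, F3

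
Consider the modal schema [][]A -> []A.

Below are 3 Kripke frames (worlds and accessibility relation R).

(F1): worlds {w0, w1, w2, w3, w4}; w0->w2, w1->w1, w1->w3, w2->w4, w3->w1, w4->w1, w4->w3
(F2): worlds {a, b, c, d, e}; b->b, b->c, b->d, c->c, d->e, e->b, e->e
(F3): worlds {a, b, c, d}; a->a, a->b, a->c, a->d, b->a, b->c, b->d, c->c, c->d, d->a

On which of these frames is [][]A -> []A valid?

The schema corresponds to density: forall x forall y (Rxy -> exists z (Rxz & Rzy)).
(F1): fails — Rw2w4 but no z with Rw2z and Rzw4.
(F2): condition met.
(F3): condition met.

(F2), (F3)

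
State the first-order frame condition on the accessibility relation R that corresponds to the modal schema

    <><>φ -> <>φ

forall x forall y (x R^2 y -> exists w (y = w & xRw))

This is a Sahlqvist (Geach-type) schema ◇^2□^0φ → □^0◇^1φ.
Minimal-valuation argument: fix x; take any y with xR^2y and any z with xR^0z. Set V(φ) to the set of worlds R-reachable from y in exactly 0 steps. Then □^0φ holds at y, so the antecedent holds at x; validity forces ◇^1φ at z, giving a w with zR^1w and yR^0w.
First-order correspondent: forall x forall y (x R^2 y -> exists w (y = w & xRw)).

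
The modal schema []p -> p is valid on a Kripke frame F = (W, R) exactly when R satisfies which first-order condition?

Reflexivity

Suppose □p→p is valid. At any x set V(p)={w : Rxw}. Then □p holds at x, so p holds at x, i.e. Rxx.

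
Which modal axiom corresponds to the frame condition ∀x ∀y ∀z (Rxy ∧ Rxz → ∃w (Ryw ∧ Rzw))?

The condition is convergence. The .2 schema ◇□r → □◇r defines it.
Suppose ◇□r→□◇r is valid. Take Rxy, Rxz and set V(r)={w : Ryw}. Then □r at y so ◇□r at x, so □◇r at x, so ◇r at z, giving w with Rzw and Ryw.

◇□r → □◇r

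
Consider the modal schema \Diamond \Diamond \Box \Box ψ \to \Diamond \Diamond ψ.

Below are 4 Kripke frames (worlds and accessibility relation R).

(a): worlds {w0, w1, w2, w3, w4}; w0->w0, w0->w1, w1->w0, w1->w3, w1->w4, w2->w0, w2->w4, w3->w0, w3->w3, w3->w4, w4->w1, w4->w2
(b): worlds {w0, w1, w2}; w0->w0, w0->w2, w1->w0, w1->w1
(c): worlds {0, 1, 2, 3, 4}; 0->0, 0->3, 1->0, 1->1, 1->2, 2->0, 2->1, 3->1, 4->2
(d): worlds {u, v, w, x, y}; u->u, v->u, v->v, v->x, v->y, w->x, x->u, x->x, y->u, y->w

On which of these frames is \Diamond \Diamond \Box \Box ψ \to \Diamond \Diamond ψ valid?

This is the axiom for a generalized confluence (Geach) condition; its first-order frame correspondent is \forall x \forall y (x R^2 y \to \exists w (y R^2 w \wedge x R^2 w)).
(a): holds.
(b): fails — w0R²w2 but no w with w2R²w and w0R²w.
(c): holds.
(d): holds.
Valid on: (a), (c), (d).

(a), (c), (d)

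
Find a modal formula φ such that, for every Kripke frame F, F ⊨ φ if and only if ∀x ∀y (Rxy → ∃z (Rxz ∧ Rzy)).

□□q → □q

The condition is density. The C4 schema □□q → □q defines it.
Suppose □□q→□q is valid. Take Rxy and set V(q)={w : xR²w}. Then □□q at x, so □q at x, so q at y, i.e. ∃z(Rxz∧Rzy).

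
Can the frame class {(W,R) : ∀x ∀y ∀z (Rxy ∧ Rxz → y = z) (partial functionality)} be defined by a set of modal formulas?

The condition is partial functionality. A defining modal formula is ◇q → □q.
Suppose ◇q→□q is valid. Take Rxy, Rxz and set V(q)={y}. Then ◇q at x, so □q at x, so q at z, i.e. z=y.

Yes — defined by ◇q → □q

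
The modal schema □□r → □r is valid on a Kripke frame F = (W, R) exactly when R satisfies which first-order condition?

density: ∀x ∀y (Rxy → ∃z (Rxz ∧ Rzy))

This is the C4 axiom.
It corresponds to density: ∀x ∀y (Rxy → ∃z (Rxz ∧ Rzy)).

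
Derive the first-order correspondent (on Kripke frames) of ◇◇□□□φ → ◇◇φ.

∀x ∀y (xR²y → ∃w (yR³w ∧ xR²w))

This is a Sahlqvist (Geach-type) schema ◇^2□^3φ → □^0◇^2φ.
Minimal-valuation argument: fix x; take any y with xR^2y and any z with xR^0z. Set V(φ) to the set of worlds R-reachable from y in exactly 3 steps. Then □^3φ holds at y, so the antecedent holds at x; validity forces ◇^2φ at z, giving a w with zR^2w and yR^3w.
First-order correspondent: ∀x ∀y (xR²y → ∃w (yR³w ∧ xR²w)).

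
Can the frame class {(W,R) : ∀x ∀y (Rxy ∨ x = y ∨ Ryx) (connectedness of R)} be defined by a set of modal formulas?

Any modally definable frame class is closed under disjoint unions.
Take 4 disjoint single-world reflexive frames: each is trivially connected, but their disjoint union has 4 worlds with no edge between distinct components, so it is not connected.
Hence connectedness of R is not modally definable.

Not modally definable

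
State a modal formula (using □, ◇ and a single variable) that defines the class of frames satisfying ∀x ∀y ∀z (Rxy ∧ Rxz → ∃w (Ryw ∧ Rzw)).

A defining formula is ◇□r → □◇r (the .2 axiom).
Suppose ◇□r→□◇r is valid. Take Rxy, Rxz and set V(r)={w : Ryw}. Then □r at y so ◇□r at x, so □◇r at x, so ◇r at z, giving w with Rzw and Ryw.

◇□r → □◇r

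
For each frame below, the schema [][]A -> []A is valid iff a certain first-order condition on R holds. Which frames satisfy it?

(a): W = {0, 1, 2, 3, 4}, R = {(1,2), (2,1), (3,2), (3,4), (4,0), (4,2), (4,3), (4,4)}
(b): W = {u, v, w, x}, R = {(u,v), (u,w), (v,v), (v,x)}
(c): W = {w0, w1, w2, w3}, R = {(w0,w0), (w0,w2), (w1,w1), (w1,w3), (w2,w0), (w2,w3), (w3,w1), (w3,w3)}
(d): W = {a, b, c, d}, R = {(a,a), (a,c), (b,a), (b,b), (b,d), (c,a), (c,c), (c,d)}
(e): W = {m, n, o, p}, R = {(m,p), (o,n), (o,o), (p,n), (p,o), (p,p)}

(c), (d), (e)

This is the axiom for density; its first-order frame correspondent is forall x forall y (Rxy -> exists z (Rxz & Rzy)).
(a): fails — R12 but no z with R1z and Rz2.
(b): fails — Ruw but no z with Ruz and Rzw.
(c): satisfies the condition.
(d): satisfies the condition.
(e): satisfies the condition.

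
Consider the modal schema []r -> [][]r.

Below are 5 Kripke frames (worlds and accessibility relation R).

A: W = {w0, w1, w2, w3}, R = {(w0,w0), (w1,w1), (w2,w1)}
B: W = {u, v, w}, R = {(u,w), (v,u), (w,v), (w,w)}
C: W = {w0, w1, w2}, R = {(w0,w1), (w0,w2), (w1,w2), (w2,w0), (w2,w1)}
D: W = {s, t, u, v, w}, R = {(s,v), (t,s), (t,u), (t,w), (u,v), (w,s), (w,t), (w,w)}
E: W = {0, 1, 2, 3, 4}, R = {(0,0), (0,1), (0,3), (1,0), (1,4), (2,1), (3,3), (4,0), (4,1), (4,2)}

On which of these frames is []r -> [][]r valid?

A

This is the axiom for transitivity; its first-order frame correspondent is forall x forall y forall z (Rxy & Ryz -> Rxz).
A: satisfies the condition.
B: fails — Rvu and Ruw but not Rvw.
C: fails — Rw1w2 and Rw2w1 but not Rw1w1.
D: fails — Rwt and Rtu but not Rwu.
E: fails — R10 and R01 but not R11.
Valid on: A.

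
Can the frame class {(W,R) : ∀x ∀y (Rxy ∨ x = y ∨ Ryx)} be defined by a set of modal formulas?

No — not modally definable

Any modally definable frame class is closed under disjoint unions.
Take 4 disjoint single-world reflexive frames: each is trivially connected, but their disjoint union has 4 worlds with no edge between distinct components, so it is not connected.
Hence connectedness of R is not modally definable.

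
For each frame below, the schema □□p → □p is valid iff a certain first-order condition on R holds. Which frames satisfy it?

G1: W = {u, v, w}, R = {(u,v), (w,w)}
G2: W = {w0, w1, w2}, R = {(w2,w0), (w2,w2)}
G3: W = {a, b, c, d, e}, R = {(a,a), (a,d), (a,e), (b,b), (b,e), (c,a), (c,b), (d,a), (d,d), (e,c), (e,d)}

G2

Frame correspondent (Sahlqvist): ∀x ∀y (Rxy → ∃z (Rxz ∧ Rzy)) — i.e. density.
G1: fails — Ruv but no z with Ruz and Rzv.
G2: condition met.
G3: fails — Rec but no z with Rez and Rzc.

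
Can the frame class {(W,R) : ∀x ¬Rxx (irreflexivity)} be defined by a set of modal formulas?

No — not modally definable

Modal frame validity is preserved under surjective bounded morphisms.
The 3-cycle (worlds a,b,c with a→b→c→a) is irreflexive, and the map sending every world to a single reflexive point • is a surjective bounded morphism (forth: every edge maps to (•,•); back: every world has a successor). So any modal formula valid on the 3-cycle is also valid on the reflexive point, which is not irreflexive.
So the class is not modally definable.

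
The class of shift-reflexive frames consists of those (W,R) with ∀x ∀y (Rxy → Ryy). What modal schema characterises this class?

The condition is shift-reflexivity. The T□ schema □(□p → p) defines it.

□(□p → p)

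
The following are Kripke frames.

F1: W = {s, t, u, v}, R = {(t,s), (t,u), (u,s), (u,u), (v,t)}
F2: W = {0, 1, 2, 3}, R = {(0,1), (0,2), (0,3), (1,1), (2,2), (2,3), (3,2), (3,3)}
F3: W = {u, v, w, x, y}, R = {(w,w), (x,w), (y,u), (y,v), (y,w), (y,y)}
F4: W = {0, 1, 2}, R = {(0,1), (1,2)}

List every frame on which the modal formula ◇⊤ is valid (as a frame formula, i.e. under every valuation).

The schema corresponds to seriality: ∀x ∃y Rxy.
F1: fails — world s has no successor.
F2: ✓.
F3: fails — world u has no successor.
F4: fails — world 2 has no successor.
Valid on: F2.

F2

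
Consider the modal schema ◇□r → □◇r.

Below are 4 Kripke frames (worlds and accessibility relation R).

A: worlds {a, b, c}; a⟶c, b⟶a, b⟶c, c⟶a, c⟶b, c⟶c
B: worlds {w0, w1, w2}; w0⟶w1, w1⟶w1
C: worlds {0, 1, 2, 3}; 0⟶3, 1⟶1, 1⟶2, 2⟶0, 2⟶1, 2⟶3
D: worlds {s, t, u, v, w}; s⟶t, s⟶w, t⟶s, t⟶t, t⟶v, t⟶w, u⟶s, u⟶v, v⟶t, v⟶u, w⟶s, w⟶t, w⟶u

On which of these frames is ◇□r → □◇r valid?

A, B

The schema corresponds to convergence: ∀x ∀y ∀z (Rxy ∧ Rxz → ∃w (Ryw ∧ Rzw)).
A: condition met.
B: condition met.
C: fails — R03 and R03 but 3 and 3 have no common successor.
D: fails — Rwu and Rws but u and s have no common successor.
Valid on: A, B.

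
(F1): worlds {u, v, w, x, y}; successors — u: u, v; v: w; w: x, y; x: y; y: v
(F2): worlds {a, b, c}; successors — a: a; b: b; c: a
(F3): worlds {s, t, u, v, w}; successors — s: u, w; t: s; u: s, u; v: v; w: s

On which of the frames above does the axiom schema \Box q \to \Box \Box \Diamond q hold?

(F2), (F3)

This is the axiom for a generalized confluence (Geach) condition; its first-order frame correspondent is \forall x \forall z (x R^2 z \to \exists w (xRw \wedge zRw)).
(F1): fails — uR²v but no t with uRt and vRt.
(F2): condition met.
(F3): condition met.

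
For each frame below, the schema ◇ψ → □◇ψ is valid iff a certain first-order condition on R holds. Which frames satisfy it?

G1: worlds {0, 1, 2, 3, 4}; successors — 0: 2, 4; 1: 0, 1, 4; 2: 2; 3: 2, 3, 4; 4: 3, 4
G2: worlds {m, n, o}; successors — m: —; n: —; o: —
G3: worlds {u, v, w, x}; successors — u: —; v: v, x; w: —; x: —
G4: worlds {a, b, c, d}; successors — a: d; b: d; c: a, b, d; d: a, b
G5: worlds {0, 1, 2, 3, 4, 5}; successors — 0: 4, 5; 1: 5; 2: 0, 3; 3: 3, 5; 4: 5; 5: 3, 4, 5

G2

The schema corresponds to the Euclidean property: ∀x ∀y ∀z (Rxy ∧ Rxz → Ryz).
G1: fails — R02 and R04 but not R24.
G2: ✓.
G3: fails — Rvx and Rvx but not Rxx.
G4: fails — Rad and Rad but not Rdd.
G5: fails — R04 and R04 but not R44.
Valid on: G2.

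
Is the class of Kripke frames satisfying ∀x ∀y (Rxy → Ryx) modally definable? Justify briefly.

The condition is symmetry. A defining modal formula is r → □◇r.

Yes, by r → □◇r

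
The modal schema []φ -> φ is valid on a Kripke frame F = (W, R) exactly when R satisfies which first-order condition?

This schema is the T axiom.
Its frame correspondent is reflexivity — forall x Rxx.

reflexivity: forall x Rxx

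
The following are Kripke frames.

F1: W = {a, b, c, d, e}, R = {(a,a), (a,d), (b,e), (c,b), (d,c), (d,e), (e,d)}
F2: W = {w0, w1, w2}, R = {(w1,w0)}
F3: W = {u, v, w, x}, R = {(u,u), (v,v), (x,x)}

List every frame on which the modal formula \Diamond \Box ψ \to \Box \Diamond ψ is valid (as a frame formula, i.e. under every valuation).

Frame correspondent (Sahlqvist): \forall x \forall y \forall z (Rxy \wedge Rxz \to \exists w (Ryw \wedge Rzw)) — i.e. convergence.
F1: fails — Raa and Rad but a and d have no common successor.
F2: fails — Rw1w0 and Rw1w0 but w0 and w0 have no common successor.
F3: satisfies the condition.
Valid on: F3.

F3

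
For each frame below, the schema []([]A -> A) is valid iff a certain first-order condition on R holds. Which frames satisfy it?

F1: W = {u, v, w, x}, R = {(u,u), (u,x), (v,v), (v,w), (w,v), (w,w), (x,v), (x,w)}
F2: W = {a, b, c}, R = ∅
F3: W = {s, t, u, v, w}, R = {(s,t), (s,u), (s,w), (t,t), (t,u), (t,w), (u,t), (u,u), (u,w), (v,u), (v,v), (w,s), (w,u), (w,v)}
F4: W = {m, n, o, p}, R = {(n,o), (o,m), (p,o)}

This is the axiom for shift-reflexivity; its first-order frame correspondent is forall x forall y (Rxy -> Ryy).
F1: fails — Rux but not Rxx.
F2: ✓.
F3: fails — Ruw but not Rww.
F4: fails — Rno but not Roo.

F2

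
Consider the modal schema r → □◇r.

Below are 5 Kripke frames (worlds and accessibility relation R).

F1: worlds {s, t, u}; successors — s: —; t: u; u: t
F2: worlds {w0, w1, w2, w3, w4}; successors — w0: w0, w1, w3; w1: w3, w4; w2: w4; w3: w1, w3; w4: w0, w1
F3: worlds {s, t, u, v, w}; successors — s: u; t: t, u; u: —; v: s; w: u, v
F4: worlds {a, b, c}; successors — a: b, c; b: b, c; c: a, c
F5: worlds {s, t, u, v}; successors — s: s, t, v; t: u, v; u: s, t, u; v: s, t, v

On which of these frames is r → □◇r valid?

The schema corresponds to symmetry: ∀x ∀y (Rxy → Ryx).
F1: holds.
F2: fails — Rw2w4 but not Rw4w2.
F3: fails — Rwu but not Ruw.
F4: fails — Rbc but not Rcb.
F5: fails — Rus but not Rsu.
Valid on: F1.

F1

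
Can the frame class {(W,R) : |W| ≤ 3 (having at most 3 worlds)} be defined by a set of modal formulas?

Not modally definable

If a class were modally definable it would be closed under disjoint unions (Goldblatt–Thomason).
Any modal formula valid on each of 4 disjoint one-world frames is valid on their disjoint union (validity is preserved under disjoint unions). Each one-world frame has |W|=1≤3, but the union has |W|=4.
So no modal formula (or set of formulas) defines exactly the |W|≤3 frames.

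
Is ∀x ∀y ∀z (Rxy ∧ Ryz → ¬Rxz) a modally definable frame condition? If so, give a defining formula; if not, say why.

Any modally definable frame class is closed under surjective bounded morphisms.
The 7-cycle (worlds 0,1,2,3,4,5,6 with 0→1→2→3→4→5→6→0) is intransitive. Mapping every world to a single reflexive point • is a surjective bounded morphism; the reflexive point is not intransitive (R••∧R•• but R••).
Hence intransitivity is not modally definable.

No — not modally definable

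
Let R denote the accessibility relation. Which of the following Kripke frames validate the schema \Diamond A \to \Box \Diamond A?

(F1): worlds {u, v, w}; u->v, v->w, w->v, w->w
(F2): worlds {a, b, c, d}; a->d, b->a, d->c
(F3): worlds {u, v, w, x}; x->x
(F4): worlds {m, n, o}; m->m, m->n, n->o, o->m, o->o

(F3)

The schema corresponds to the Euclidean property: \forall x \forall y \forall z (Rxy \wedge Rxz \to Ryz).
(F1): fails — Ruv and Ruv but not Rvv.
(F2): fails — Rad and Rad but not Rdd.
(F3): satisfies the condition.
(F4): fails — Rmn and Rmm but not Rnm.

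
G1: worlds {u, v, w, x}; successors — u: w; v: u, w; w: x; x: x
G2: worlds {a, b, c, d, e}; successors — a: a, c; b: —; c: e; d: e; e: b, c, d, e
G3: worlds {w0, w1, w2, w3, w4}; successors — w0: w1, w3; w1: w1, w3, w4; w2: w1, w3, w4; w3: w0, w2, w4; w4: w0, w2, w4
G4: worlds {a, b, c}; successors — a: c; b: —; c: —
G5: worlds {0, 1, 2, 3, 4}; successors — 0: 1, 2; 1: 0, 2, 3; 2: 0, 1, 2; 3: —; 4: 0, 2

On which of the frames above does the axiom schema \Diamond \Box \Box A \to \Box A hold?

Frame correspondent (Sahlqvist): \forall x \forall y \forall z ((xRy \wedge xRz) \to \exists w (y R^2 w \wedge z = w)) — i.e. a generalized confluence (Geach) condition.
G1: fails — uRw, uRw but no t with wR²t and w=t.
G2: fails — aRc, aRa but no w with cR²w and a=w.
G3: satisfies the condition.
G4: fails — aRc, aRc but no w with cR²w and c=w.
G5: fails — 1R3, 1R0 but no w with 3R²w and 0=w.
Valid on: G3.

G3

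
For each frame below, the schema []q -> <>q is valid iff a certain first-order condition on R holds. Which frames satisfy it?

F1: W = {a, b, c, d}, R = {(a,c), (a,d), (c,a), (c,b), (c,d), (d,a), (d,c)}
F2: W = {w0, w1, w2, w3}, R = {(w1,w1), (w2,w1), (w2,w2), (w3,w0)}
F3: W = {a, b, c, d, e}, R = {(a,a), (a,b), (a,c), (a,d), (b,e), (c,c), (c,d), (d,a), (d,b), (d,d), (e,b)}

F3

Frame correspondent (Sahlqvist): forall x exists y Rxy — i.e. seriality.
F1: fails — world b has no successor.
F2: fails — world w0 has no successor.
F3: satisfies the condition.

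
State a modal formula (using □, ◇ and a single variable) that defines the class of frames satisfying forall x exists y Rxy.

The condition is seriality. The D schema □q → ◇q defines it.
Suppose □q→◇q is valid. At any x set V(q)=W. Then □q at x, so ◇q at x, so x has a successor.

□q → ◇q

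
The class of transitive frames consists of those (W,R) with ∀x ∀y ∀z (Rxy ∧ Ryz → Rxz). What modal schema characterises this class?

This is transitivity; the standard corresponding axiom is 4: □r → □□r.
Suppose □r→□□r is valid. Take Rxy, Ryz and set V(r)={w : Rxw}. Then □r at x, so □□r at x, so □r at y, so r at z, i.e. Rxz.

□r → □□r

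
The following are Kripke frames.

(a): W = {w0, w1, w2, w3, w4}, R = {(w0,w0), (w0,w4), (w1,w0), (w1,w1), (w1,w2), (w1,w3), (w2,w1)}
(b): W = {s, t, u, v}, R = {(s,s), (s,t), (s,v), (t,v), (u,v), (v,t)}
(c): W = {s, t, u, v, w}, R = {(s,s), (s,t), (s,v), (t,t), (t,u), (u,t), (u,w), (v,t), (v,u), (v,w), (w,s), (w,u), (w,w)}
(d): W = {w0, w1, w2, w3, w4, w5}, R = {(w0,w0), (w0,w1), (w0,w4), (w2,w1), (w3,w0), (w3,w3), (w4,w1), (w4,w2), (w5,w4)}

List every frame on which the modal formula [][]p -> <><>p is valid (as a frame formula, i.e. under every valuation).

Frame correspondent (Sahlqvist): forall x exists w (x R^2 w & x R^2 w) — i.e. a generalized confluence (Geach) condition.
(a): fails — at w3 but no w with w3R²w and w3R²w.
(b): holds.
(c): holds.
(d): fails — at w1 but no w with w1R²w and w1R²w.
Valid on: (b), (c).

(b), (c)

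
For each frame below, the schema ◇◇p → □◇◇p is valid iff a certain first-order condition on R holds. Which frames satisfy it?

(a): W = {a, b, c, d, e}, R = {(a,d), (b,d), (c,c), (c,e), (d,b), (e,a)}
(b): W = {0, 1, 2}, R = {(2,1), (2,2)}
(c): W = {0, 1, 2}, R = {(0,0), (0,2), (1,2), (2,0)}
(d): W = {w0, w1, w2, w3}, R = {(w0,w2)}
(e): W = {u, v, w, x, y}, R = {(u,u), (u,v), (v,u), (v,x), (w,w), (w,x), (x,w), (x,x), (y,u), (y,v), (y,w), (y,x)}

The schema corresponds to a generalized confluence (Geach) condition: ∀x ∀y ∀z ((xR²y ∧ xRz) → ∃w (y = w ∧ zR²w)).
(a): fails — aR²b, aRd but no w with b=w and dR²w.
(b): fails — 2R²1, 2R1 but no w with 1=w and 1R²w.
(c): ✓.
(d): ✓.
(e): fails — vR²u, vRx but no t with u=t and xR²t.

(c), (d)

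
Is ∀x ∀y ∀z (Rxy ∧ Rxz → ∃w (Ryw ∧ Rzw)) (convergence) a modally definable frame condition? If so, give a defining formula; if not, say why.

Yes, by ◇□p → □◇p

This is a Sahlqvist condition; the .2 axiom ◇□p → □◇p defines it.
Suppose ◇□p→□◇p is valid. Take Rxy, Rxz and set V(p)={w : Ryw}. Then □p at y so ◇□p at x, so □◇p at x, so ◇p at z, giving w with Rzw and Ryw.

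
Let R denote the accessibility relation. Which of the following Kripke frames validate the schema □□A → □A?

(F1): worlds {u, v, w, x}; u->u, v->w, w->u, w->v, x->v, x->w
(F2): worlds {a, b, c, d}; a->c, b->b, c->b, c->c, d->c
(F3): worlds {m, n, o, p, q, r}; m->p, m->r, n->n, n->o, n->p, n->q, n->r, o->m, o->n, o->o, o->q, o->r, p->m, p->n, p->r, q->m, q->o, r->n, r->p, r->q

This is the axiom for density; its first-order frame correspondent is ∀x ∀y (Rxy → ∃z (Rxz ∧ Rzy)).
(F1): fails — Rvw but no z with Rvz and Rzw.
(F2): condition met.
(F3): fails — Rpm but no z with Rpz and Rzm.
Valid on: (F2).

(F2)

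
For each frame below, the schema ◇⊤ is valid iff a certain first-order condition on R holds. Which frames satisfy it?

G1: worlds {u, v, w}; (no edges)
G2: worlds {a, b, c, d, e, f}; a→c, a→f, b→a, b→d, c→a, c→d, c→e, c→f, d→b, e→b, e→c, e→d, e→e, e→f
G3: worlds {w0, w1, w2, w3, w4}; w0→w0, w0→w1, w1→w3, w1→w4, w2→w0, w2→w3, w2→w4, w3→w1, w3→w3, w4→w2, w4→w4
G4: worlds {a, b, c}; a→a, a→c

G3

This is the axiom for seriality; its first-order frame correspondent is ∀x ∃y Rxy.
G1: fails — world u has no successor.
G2: fails — world f has no successor.
G3: ✓.
G4: fails — world b has no successor.
Valid on: G3.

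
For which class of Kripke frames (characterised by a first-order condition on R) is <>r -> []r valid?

partial functionality: forall x forall y forall z (Rxy & Rxz -> y = z)

Suppose ◇r→□r is valid. Take Rxy, Rxz and set V(r)={y}. Then ◇r at x, so □r at x, so r at z, i.e. z=y.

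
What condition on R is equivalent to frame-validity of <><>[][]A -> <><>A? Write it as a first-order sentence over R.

This is a Sahlqvist (Geach-type) schema ◇^2□^2A → □^0◇^2A.
Minimal-valuation argument: fix x; take any y with xR^2y and any z with xR^0z. Set V(A) to the set of worlds R-reachable from y in exactly 2 steps. Then □^2A holds at y, so the antecedent holds at x; validity forces ◇^2A at z, giving a w with zR^2w and yR^2w.
First-order correspondent: forall x forall y (x R^2 y -> exists w (y R^2 w & x R^2 w)).

forall x forall y (x R^2 y -> exists w (y R^2 w & x R^2 w))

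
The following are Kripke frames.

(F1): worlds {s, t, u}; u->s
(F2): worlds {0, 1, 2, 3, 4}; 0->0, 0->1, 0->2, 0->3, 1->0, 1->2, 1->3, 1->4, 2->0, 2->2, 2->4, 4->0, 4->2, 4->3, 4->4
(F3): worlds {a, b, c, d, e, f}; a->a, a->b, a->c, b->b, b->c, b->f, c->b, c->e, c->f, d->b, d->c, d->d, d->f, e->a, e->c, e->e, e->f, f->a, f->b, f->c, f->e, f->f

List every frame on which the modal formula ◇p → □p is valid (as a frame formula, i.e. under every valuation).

(F1)

The schema corresponds to partial functionality: ∀x ∀y ∀z (Rxy ∧ Rxz → y = z).
(F1): satisfies the condition.
(F2): fails — 0 sees both 0 and 1.
(F3): fails — a sees both a and b.
Valid on: (F1).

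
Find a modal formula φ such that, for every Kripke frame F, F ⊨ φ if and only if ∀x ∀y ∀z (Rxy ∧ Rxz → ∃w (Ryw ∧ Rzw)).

◇□s → □◇s

The condition is convergence. The .2 schema ◇□s → □◇s defines it.
Suppose ◇□s→□◇s is valid. Take Rxy, Rxz and set V(s)={w : Ryw}. Then □s at y so ◇□s at x, so □◇s at x, so ◇s at z, giving w with Rzw and Ryw.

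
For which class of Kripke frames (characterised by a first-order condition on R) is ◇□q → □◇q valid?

Suppose ◇□q→□◇q is valid. Take Rxy, Rxz and set V(q)={w : Ryw}. Then □q at y so ◇□q at x, so □◇q at x, so ◇q at z, giving w with Rzw and Ryw.

Convergence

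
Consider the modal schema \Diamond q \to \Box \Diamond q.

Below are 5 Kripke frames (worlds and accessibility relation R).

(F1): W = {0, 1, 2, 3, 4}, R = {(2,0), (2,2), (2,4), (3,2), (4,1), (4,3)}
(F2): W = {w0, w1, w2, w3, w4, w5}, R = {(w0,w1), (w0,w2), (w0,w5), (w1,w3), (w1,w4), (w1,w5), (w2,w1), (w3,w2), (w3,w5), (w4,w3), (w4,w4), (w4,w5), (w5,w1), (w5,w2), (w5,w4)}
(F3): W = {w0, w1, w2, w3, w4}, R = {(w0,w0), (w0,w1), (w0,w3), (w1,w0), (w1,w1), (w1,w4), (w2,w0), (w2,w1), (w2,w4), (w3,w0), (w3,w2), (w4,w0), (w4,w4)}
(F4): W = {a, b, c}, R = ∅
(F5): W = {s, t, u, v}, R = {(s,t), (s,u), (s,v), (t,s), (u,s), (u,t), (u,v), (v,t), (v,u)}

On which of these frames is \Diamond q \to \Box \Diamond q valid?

(F4)

The schema corresponds to the Euclidean property: \forall x \forall y \forall z (Rxy \wedge Rxz \to Ryz).
(F1): fails — R20 and R20 but not R00.
(F2): fails — Rw0w5 and Rw0w5 but not Rw5w5.
(F3): fails — Rw0w1 and Rw0w3 but not Rw1w3.
(F4): condition met.
(F5): fails — Rsv and Rsv but not Rvv.
Valid on: (F4).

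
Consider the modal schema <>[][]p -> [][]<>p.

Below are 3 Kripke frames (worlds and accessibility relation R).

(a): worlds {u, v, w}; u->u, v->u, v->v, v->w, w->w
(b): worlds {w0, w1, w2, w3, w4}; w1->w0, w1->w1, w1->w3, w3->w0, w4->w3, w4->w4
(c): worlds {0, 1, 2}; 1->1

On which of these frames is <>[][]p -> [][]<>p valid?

The schema corresponds to a generalized confluence (Geach) condition: forall x forall y forall z ((xRy & x R^2 z) -> exists w (y R^2 w & zRw)).
(a): fails — vRu, vR²w but no t with uR²t and wRt.
(b): fails — w1Rw0, w1R²w0 but no w with w0R²w and w0Rw.
(c): ✓.

(c)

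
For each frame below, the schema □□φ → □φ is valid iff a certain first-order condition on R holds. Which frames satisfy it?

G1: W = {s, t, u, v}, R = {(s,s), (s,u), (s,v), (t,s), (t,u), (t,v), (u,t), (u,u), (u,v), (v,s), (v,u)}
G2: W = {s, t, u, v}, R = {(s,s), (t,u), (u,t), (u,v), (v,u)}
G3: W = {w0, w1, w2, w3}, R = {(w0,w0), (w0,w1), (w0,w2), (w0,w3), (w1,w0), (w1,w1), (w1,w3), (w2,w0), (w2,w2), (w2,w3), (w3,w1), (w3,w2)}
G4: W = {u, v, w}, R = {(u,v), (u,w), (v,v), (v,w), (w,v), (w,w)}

G1, G3, G4

Frame correspondent (Sahlqvist): ∀x ∀y (Rxy → ∃z (Rxz ∧ Rzy)) — i.e. density.
G1: holds.
G2: fails — Ruv but no z with Ruz and Rzv.
G3: holds.
G4: holds.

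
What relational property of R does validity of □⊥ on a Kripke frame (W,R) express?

□⊥ is valid iff no world has any successor (otherwise □⊥ fails at any world with one).

emptiness of R: ∀x ∀y ¬Rxy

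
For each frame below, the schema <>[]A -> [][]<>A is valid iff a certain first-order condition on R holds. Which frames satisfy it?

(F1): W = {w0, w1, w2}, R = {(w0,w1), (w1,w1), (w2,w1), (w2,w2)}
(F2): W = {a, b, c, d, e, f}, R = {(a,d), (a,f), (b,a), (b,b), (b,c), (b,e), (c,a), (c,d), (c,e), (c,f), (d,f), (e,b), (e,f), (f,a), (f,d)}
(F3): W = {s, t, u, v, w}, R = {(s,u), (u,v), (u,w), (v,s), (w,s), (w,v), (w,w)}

Frame correspondent (Sahlqvist): forall x forall y forall z ((xRy & x R^2 z) -> exists w (yRw & zRw)) — i.e. a generalized confluence (Geach) condition.
(F1): satisfies the condition.
(F2): fails — aRd, aR²f but no w with dRw and fRw.
(F3): fails — sRu, sR²v but no w* with uRw* and vRw*.
Valid on: (F1).

(F1)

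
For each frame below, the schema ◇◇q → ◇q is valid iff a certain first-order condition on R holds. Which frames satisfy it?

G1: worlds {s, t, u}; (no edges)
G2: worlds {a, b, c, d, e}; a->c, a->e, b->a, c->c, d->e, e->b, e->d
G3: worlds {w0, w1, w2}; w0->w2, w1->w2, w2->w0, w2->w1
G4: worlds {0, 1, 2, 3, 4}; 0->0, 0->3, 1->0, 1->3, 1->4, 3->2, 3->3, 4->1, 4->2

Frame correspondent (Sahlqvist): ∀x ∀y (xR²y → ∃w (y = w ∧ xRw)) — i.e. a generalized confluence (Geach) condition.
G1: condition met.
G2: fails — aR²b but no w with b=w and aRw.
G3: fails — w0R²w0 but no w with w0=w and w0Rw.
G4: fails — 0R²2 but no w with 2=w and 0Rw.

G1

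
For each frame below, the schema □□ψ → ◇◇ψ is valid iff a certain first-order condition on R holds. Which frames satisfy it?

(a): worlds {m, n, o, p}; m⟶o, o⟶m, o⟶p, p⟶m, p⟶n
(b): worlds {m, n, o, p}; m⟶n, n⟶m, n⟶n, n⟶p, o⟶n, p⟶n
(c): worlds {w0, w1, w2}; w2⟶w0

(b)

The schema corresponds to a generalized confluence (Geach) condition: ∀x ∃w (xR²w ∧ xR²w).
(a): fails — at n but no w with nR²w and nR²w.
(b): holds.
(c): fails — at w0 but no w with w0R²w and w0R²w.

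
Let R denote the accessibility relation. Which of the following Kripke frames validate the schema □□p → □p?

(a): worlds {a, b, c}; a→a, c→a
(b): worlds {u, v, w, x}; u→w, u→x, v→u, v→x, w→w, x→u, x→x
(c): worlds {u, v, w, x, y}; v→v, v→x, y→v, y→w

(a), (b)

This is the axiom for density; its first-order frame correspondent is ∀x ∀y (Rxy → ∃z (Rxz ∧ Rzy)).
(a): satisfies the condition.
(b): satisfies the condition.
(c): fails — Ryw but no z with Ryz and Rzw.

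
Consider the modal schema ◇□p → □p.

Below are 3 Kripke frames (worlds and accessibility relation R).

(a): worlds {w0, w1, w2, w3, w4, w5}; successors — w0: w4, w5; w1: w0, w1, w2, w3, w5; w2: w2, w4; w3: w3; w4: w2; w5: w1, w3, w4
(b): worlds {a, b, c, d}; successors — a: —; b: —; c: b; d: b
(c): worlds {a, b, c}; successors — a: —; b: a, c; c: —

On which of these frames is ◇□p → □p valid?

none

Frame correspondent (Sahlqvist): ∀x ∀y ∀z (Rxy ∧ Rxz → Ryz) — i.e. the Euclidean property.
(a): fails — Rw0w4 and Rw0w4 but not Rw4w4.
(b): fails — Rcb and Rcb but not Rbb.
(c): fails — Rba and Rba but not Raa.
Valid on no frame.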